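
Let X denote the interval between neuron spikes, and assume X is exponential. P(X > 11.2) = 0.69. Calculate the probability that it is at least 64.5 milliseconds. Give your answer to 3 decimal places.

0.118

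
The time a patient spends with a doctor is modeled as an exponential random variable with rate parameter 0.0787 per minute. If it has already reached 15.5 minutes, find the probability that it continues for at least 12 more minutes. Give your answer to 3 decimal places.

By the memoryless property, P(X > 15.5+12 | X > 15.5) = P(X > 12).
P(X > 12) = e^(−0.9444) ≈ 0.389.

0.389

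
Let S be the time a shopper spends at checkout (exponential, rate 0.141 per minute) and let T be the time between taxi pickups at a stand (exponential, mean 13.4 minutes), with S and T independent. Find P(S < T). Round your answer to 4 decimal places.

λ_1 = 0.141, λ_2 = 1/13.4 = 0.0746269.
For independent exponentials, P(S < T) = λ_1/(λ_1+λ_2) = 0.141/0.215627 ≈ 0.6539.

0.6539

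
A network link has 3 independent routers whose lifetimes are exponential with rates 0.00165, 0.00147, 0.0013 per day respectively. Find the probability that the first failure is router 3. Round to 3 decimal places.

0.294

The time to first failure is exponential with rate Σλ = 0.00165 + 0.00147 + 0.0013 = 0.00442.
P(router 3 first) = λ_3/Σλ = 0.0013/0.00442 ≈ 0.294.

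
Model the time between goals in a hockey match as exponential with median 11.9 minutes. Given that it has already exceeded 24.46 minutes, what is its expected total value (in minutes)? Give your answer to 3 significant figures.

41.6

For an exponential, median = ln(2)/λ, so λ = ln 2 / 11.9 = 0.0582477 per minute.
By memorylessness, E[X | X > 24.46] = 24.46 + 1/λ = 24.46 + 17.1681 = 41.6281 minutes.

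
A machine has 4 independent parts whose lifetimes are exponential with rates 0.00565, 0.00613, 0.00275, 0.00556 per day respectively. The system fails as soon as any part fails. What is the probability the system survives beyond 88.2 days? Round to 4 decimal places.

0.1700

The time to first failure is exponential with rate Σλ = 0.00565 + 0.00613 + 0.00275 + 0.00556 = 0.02009.
P(min > 88.2) = e^(−0.02009·88.2) = e^(−1.7719) ≈ 0.1700.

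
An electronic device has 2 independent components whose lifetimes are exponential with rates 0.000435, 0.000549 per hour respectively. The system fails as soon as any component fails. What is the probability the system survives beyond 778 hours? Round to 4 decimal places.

The time to first failure is exponential with rate Σλ = 0.000435 + 0.000549 = 0.000984.
P(min > 778) = e^(−0.000984·778) = e^(−0.76555) ≈ 0.4651.

0.4651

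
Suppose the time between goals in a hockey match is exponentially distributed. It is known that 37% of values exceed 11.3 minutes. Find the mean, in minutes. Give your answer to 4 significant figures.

11.37

e^(−λ·11.3) = 0.37 ⇒ λ = −ln(0.37)/11.3 = 0.0879869.
Mean = 1/λ = 11.3653 minutes.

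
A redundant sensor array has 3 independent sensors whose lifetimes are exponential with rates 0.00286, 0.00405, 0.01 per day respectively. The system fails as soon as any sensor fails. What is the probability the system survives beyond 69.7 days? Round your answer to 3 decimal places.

0.308

The time to first failure is exponential with rate Σλ = 0.00286 + 0.00405 + 0.01 = 0.01691.
P(min > 69.7) = e^(−0.01691·69.7) = e^(−1.1786) ≈ 0.308.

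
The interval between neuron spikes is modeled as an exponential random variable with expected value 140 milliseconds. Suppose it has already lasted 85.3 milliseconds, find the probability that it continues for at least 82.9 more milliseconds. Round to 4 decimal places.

The rate is λ = 1/140 = 0.00714286 per millisecond.
P(X > s+t | X > s) = e^(−λ(s+t))/e^(−λs) = e^(−λt), independent of s = 85.3.
P(X > 82.9) = e^(−0.59214) ≈ 0.5531.

0.5531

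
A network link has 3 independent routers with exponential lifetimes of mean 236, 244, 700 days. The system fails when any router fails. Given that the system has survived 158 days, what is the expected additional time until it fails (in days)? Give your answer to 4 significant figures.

First-failure rate Σλ = 1/236 + 1/244 + 1/700 = 0.00976422.
By memorylessness the expected residual is 1/Σλ = 102.415 days, regardless of the 158 already elapsed.

102.4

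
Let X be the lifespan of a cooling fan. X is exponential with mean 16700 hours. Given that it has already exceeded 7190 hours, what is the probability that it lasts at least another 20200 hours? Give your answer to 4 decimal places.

0.2983

The rate is λ = 1/16700 = 0.0000598802 per hour.
P(X > s+t | X > s) = e^(−λ(s+t))/e^(−λs) = e^(−λt), independent of s = 7190.
P(X > 20200) = e^(−1.2096) ≈ 0.2983.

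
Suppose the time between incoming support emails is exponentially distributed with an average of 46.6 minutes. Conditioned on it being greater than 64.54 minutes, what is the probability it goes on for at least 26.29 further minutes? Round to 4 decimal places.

0.5688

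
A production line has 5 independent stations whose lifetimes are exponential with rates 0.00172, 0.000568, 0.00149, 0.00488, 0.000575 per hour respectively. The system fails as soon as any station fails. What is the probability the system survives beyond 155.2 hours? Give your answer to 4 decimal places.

0.2386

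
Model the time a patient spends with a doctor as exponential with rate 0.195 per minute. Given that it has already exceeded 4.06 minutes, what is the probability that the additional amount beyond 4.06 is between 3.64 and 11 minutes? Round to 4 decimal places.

0.3747

Memoryless: the residual past 4.06 is again Exp(λ).
P(3.64 < residual < 11) = e^(−λ·3.64) − e^(−λ·11) = 0.49174 − 0.11707 ≈ 0.3747.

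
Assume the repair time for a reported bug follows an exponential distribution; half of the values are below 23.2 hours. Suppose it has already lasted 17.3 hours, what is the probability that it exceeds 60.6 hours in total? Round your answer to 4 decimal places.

0.2743

For an exponential, median = ln(2)/λ, so λ = ln 2 / 23.2 = 0.029877 per hour.
By the memoryless property, P(X > 17.3+43.3 | X > 17.3) = P(X > 43.3).
P(X > 43.3) = e^(−1.2937) ≈ 0.2743.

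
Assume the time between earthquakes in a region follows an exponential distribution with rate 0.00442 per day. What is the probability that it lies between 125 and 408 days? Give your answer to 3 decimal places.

P(125 < X < 408) = e^(−λ·125) − e^(−λ·408) = 0.57551 − 0.16474 ≈ 0.411.

0.411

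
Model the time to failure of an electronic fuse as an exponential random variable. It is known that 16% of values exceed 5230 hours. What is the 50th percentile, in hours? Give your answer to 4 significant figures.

1978

e^(−λ·5230) = 0.16 ⇒ λ = −ln(0.16)/5230 = 0.000350398.
50th percentile: 1 − e^(−λt) = 0.5, t = −ln(0.5)/λ = 1978.17 hours.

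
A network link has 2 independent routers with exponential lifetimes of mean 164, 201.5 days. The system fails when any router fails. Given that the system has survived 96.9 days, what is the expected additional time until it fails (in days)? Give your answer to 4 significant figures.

First-failure rate Σλ = 1/164 + 1/201.5 = 0.0110603.
By memorylessness the expected residual is 1/Σλ = 90.4131 days, regardless of the 96.9 already elapsed.

90.41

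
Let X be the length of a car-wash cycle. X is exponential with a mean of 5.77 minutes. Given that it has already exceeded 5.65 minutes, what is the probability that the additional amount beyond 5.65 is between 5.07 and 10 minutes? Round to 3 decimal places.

0.239

The rate is λ = 1/5.77 = 0.17331 per minute.
Memoryless: the residual past 5.65 is again Exp(λ).
P(5.07 < residual < 10) = e^(−λ·5.07) − e^(−λ·10) = 0.41533 − 0.17674 ≈ 0.239.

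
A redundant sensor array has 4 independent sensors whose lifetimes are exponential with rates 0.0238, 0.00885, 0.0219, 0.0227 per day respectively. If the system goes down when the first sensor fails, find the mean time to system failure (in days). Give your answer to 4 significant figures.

12.94

The time to first failure is exponential with rate Σλ = 0.0238 + 0.00885 + 0.0219 + 0.0227 = 0.07725.
E[min] = 1/Σλ = 1/0.07725 = 12.945 days.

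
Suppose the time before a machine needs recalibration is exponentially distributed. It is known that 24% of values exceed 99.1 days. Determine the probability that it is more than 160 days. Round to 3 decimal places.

0.100

e^(−λ·99.1) = 0.24 ⇒ λ = −ln(0.24)/99.1 = 0.0144008.
P(X > 160) = e^(−0.0144008·160) = e^(−2.3041) ≈ 0.100.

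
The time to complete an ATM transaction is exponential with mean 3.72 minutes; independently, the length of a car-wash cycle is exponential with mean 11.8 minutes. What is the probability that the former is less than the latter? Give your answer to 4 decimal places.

λ_1 = 1/3.72 = 0.268817, λ_2 = 1/11.8 = 0.0847458.
For independent exponentials, P(the former < the latter) = λ_1/(λ_1+λ_2) = 0.268817/0.353563 ≈ 0.7603.

0.7603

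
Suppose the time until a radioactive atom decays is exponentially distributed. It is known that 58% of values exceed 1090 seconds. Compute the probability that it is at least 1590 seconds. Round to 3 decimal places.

0.452

e^(−λ·1090) = 0.58 ⇒ λ = −ln(0.58)/1090 = 0.00049975.
P(X > 1590) = e^(−0.00049975·1590) = e^(−0.7946) ≈ 0.452.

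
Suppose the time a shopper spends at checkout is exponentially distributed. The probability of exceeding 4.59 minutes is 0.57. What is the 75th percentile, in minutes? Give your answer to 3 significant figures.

11.3

e^(−λ·4.59) = 0.57 ⇒ λ = −ln(0.57)/4.59 = 0.122466.
75th percentile: 1 − e^(−λt) = 0.75, t = −ln(0.25)/λ = 11.3198 minutes.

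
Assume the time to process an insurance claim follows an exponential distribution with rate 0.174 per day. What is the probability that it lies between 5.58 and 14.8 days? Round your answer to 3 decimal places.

0.303

P(5.58 < X < 14.8) = e^(−λ·5.58) − e^(−λ·14.8) = 0.37873 − 0.07614 ≈ 0.303.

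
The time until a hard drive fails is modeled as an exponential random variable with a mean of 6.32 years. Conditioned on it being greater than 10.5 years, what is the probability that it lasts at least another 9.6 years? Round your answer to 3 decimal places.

0.219

The rate is λ = 1/6.32 = 0.158228 per year.
By the memoryless property, P(X > 10.5+9.6 | X > 10.5) = P(X > 9.6).
P(X > 9.6) = e^(−1.519) ≈ 0.219.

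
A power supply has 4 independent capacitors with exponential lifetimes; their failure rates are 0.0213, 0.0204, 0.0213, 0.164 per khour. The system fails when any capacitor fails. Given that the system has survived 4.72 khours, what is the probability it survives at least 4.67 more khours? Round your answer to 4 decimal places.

Time to first failure ~ Exp(Σλ) with Σλ = 0.227.
By memorylessness, P(T > 4.72+4.67 | T > 4.72) = P(T > 4.67) = e^(−0.227·4.67) ≈ 0.3464.

0.3464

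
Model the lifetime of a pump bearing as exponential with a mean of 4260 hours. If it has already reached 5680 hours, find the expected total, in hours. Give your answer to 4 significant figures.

The rate is λ = 1/4260 = 0.000234742 per hour.
By memorylessness, E[X | X > 5680] = 5680 + 1/λ = 5680 + 4260 = 9940 hours.

9940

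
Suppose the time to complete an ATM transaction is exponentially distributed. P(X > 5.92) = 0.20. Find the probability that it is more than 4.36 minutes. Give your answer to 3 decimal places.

e^(−λ·5.92) = 0.20 ⇒ λ = −ln(0.20)/5.92 = 0.271865.
P(X > 4.36) = e^(−0.271865·4.36) = e^(−1.1853) ≈ 0.306.

0.306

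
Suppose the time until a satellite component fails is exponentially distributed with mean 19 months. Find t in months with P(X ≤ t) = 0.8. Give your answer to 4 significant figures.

30.58

The rate is λ = 1/19 = 0.0526316 per month.
Set 1 − e^(−λt) = 0.8, so t = −ln(0.2)/λ = 1.6094/0.0526316 ≈ 30.5793 months.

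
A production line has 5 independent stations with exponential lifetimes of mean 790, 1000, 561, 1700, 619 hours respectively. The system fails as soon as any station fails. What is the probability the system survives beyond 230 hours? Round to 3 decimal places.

0.237

The first failure time is exponential with rate Σλ_i = 1/790 + 1/1000 + 1/561 + 1/1700 + 1/619 = 0.0062521 per hour.
P(min > 230) = e^(−0.0062521·230) = e^(−1.438) ≈ 0.237.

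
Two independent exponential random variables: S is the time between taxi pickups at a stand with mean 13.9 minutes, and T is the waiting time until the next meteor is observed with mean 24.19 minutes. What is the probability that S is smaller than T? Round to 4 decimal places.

0.6351

λ_1 = 1/13.9 = 0.0719424, λ_2 = 1/24.19 = 0.0413394.
For independent exponentials, P(S < T) = λ_1/(λ_1+λ_2) = 0.0719424/0.113282 ≈ 0.6351.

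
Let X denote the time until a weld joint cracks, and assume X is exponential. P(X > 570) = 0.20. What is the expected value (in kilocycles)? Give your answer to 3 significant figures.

e^(−λ·570) = 0.20 ⇒ λ = −ln(0.20)/570 = 0.00282358.
Mean = 1/λ = 354.161 kilocycles.

354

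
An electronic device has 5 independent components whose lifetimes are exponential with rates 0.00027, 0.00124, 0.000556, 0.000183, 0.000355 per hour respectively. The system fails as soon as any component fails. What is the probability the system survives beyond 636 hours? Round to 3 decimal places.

0.191

The time to first failure is exponential with rate Σλ = 0.00027 + 0.00124 + 0.000556 + 0.000183 + 0.000355 = 0.002604.
P(min > 636) = e^(−0.002604·636) = e^(−1.6561) ≈ 0.191.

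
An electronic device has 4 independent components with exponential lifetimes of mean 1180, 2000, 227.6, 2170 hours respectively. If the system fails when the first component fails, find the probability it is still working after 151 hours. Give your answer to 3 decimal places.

The first failure time is exponential with rate Σλ_i = 1/1180 + 1/2000 + 1/227.6 + 1/2170 = 0.00620196 per hour.
P(min > 151) = e^(−0.00620196·151) = e^(−0.9365) ≈ 0.392.

0.392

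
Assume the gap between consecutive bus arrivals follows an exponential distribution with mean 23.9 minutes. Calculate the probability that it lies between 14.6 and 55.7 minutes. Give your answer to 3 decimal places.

0.446

The rate is λ = 1/23.9 = 0.041841 per minute.
P(14.6 < X < 55.7) = e^(−λ·14.6) − e^(−λ·55.7) = 0.54287 − 0.09724 ≈ 0.446.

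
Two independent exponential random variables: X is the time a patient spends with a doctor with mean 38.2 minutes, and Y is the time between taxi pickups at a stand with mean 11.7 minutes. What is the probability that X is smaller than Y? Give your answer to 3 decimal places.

λ_1 = 1/38.2 = 0.026178, λ_2 = 1/11.7 = 0.0854701.
For independent exponentials, P(X < Y) = λ_1/(λ_1+λ_2) = 0.026178/0.111648 ≈ 0.234.

0.234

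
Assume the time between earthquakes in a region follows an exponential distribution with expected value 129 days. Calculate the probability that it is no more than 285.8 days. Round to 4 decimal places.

The rate is λ = 1/129 = 0.00775194 per day.
P(X ≤ 285.8) = 1 − e^(−λ·285.8) = 1 − e^(−2.2155) ≈ 0.8909.

0.8909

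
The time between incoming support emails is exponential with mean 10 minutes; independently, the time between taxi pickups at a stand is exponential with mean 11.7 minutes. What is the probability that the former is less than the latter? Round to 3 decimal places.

λ_1 = 1/10 = 0.1, λ_2 = 1/11.7 = 0.0854701.
For independent exponentials, P(the former < the latter) = λ_1/(λ_1+λ_2) = 0.1/0.18547 ≈ 0.539.

0.539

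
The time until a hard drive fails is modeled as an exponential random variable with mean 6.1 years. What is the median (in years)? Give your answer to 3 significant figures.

4.23

The rate is λ = 1/6.1 = 0.163934 per year.
Set 1 − e^(−λt) = 0.5, so t = −ln(0.5)/λ = 0.69315/0.163934 ≈ 4.2282 years.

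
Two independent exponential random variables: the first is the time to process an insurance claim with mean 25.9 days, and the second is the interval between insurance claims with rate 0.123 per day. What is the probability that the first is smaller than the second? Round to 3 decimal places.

0.239

λ_1 = 1/25.9 = 0.03861, λ_2 = 0.123.
For independent exponentials, P(the first < the second) = λ_1/(λ_1+λ_2) = 0.03861/0.16161 ≈ 0.239.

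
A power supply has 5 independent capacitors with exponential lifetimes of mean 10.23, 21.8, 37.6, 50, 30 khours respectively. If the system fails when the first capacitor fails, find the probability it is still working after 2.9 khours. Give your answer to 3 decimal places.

The first failure time is exponential with rate Σλ_i = 1/10.23 + 1/21.8 + 1/37.6 + 1/50 + 1/30 = 0.223552 per khour.
P(min > 2.9) = e^(−0.223552·2.9) = e^(−0.6483) ≈ 0.523.

0.523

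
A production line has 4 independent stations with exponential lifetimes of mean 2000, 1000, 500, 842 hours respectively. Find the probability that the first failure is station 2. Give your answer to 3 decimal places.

Rates: λ_i = 1/mean_i → 0.0005, 0.001, 0.002, 0.00118765; Σλ = 0.00468765.
P(station 2 first) = λ_2/Σλ = 0.001/0.00468765 ≈ 0.213.

0.213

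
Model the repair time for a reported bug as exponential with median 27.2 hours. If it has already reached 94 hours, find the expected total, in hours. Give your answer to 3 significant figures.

133

For an exponential, median = ln(2)/λ, so λ = ln 2 / 27.2 = 0.0254834 per hour.
By memorylessness, E[X | X > 94] = 94 + 1/λ = 94 + 39.2413 = 133.241 hours.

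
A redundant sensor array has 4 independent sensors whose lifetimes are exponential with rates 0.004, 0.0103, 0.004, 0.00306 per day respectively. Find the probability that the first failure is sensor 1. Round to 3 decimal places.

0.187

The time to first failure is exponential with rate Σλ = 0.004 + 0.0103 + 0.004 + 0.00306 = 0.02136.
P(sensor 1 first) = λ_1/Σλ = 0.004/0.02136 ≈ 0.187.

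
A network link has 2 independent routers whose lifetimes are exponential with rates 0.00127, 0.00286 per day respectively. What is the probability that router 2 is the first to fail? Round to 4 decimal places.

The time to first failure is exponential with rate Σλ = 0.00127 + 0.00286 = 0.00413.
P(router 2 first) = λ_2/Σλ = 0.00286/0.00413 ≈ 0.6925.

0.6925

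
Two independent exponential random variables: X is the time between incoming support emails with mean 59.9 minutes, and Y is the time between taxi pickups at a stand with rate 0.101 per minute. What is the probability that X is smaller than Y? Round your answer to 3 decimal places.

0.142

λ_1 = 1/59.9 = 0.0166945, λ_2 = 0.101.
For independent exponentials, P(X < Y) = λ_1/(λ_1+λ_2) = 0.0166945/0.117694 ≈ 0.142.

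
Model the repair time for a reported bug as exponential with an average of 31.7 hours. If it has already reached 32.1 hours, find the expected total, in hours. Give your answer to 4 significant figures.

63.80

The rate is λ = 1/31.7 = 0.0315457 per hour.
By memorylessness, E[X | X > 32.1] = 32.1 + 1/λ = 32.1 + 31.7 = 63.8 hours.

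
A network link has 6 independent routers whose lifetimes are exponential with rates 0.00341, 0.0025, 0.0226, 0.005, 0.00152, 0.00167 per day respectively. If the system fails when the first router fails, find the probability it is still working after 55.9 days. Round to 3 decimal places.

The time to first failure is exponential with rate Σλ = 0.00341 + 0.0025 + 0.0226 + 0.005 + 0.00152 + 0.00167 = 0.0367.
P(min > 55.9) = e^(−0.0367·55.9) = e^(−2.0515) ≈ 0.129.

0.129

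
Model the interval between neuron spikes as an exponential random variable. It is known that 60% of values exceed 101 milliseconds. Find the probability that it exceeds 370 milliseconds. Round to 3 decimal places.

e^(−λ·101) = 0.60 ⇒ λ = −ln(0.60)/101 = 0.00505768.
P(X > 370) = e^(−0.00505768·370) = e^(−1.8713) ≈ 0.154.

0.154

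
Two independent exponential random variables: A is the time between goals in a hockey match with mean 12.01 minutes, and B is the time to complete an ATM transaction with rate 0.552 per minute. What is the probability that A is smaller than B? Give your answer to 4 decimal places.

λ_1 = 1/12.01 = 0.0832639, λ_2 = 0.552.
For independent exponentials, P(A < B) = λ_1/(λ_1+λ_2) = 0.0832639/0.635264 ≈ 0.1311.

0.1311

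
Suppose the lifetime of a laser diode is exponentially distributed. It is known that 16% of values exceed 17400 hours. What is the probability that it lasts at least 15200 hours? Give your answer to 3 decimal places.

0.202

e^(−λ·17400) = 0.16 ⇒ λ = −ln(0.16)/17400 = 0.000105321.
P(X > 15200) = e^(−0.000105321·15200) = e^(−1.6009) ≈ 0.202.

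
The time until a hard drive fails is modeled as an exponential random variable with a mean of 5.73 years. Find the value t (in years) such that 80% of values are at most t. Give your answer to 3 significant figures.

The rate is λ = 1/5.73 = 0.17452 per year.
Set 1 − e^(−λt) = 0.8, so t = −ln(0.2)/λ = 1.6094/0.17452 ≈ 9.22208 years.

9.22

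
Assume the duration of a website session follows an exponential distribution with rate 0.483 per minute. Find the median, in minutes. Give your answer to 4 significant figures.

Set 1 − e^(−λt) = 0.5, so t = −ln(0.5)/λ = 0.69315/0.483 ≈ 1.43509 minutes.

1.435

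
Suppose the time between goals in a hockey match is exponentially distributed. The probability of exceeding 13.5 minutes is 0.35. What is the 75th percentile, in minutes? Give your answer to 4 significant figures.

17.83

e^(−λ·13.5) = 0.35 ⇒ λ = −ln(0.35)/13.5 = 0.0777646.
75th percentile: 1 − e^(−λt) = 0.75, t = −ln(0.25)/λ = 17.8268 minutes.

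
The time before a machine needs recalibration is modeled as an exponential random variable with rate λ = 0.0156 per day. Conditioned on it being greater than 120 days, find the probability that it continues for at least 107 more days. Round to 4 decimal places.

0.1884

P(X > s+t | X > s) = e^(−λ(s+t))/e^(−λs) = e^(−λt), independent of s = 120.
P(X > 107) = e^(−1.6692) ≈ 0.1884.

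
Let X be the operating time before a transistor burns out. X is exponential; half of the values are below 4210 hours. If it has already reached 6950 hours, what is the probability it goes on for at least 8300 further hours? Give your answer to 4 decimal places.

For an exponential, median = ln(2)/λ, so λ = ln 2 / 4210 = 0.000164643 per hour.
P(X > s+t | X > s) = e^(−λ(s+t))/e^(−λs) = e^(−λt), independent of s = 6950.
P(X > 8300) = e^(−1.3665) ≈ 0.2550.

0.2550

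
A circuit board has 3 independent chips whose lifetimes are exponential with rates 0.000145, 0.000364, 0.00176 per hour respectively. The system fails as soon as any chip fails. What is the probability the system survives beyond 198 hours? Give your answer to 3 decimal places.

0.638

The time to first failure is exponential with rate Σλ = 0.000145 + 0.000364 + 0.00176 = 0.002269.
P(min > 198) = e^(−0.002269·198) = e^(−0.44926) ≈ 0.638.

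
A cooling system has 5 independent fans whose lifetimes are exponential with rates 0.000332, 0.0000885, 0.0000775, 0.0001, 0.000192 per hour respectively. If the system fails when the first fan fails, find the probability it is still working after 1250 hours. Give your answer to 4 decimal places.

The time to first failure is exponential with rate Σλ = 0.000332 + 0.0000885 + 0.0000775 + 0.0001 + 0.000192 = 0.00079.
P(min > 1250) = e^(−0.00079·1250) = e^(−0.9875) ≈ 0.3725.

0.3725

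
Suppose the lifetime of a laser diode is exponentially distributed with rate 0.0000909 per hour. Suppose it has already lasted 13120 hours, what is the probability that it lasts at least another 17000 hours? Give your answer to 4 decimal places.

0.2132

The exponential is memoryless, so the remaining time is again Exp(λ): the condition X > 13120 is irrelevant.
P(X > 17000) = e^(−1.5453) ≈ 0.2132.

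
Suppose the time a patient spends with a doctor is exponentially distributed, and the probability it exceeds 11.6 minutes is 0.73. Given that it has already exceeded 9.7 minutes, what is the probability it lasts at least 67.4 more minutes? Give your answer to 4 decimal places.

From e^(−λ·11.6) = 0.73, λ = −ln(0.73)/11.6 = 0.0271302.
Memoryless: P(X > 9.7+67.4 | X > 9.7) = P(X > 67.4) = e^(−0.0271302·67.4) ≈ 0.1606.

0.1606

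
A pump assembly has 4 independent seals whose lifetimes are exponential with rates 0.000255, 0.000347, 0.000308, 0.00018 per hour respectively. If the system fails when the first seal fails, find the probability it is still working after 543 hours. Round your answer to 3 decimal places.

The time to first failure is exponential with rate Σλ = 0.000255 + 0.000347 + 0.000308 + 0.00018 = 0.00109.
P(min > 543) = e^(−0.00109·543) = e^(−0.59187) ≈ 0.553.

0.553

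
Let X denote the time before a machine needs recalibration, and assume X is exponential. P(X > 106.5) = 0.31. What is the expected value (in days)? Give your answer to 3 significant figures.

e^(−λ·106.5) = 0.31 ⇒ λ = −ln(0.31)/106.5 = 0.010997.
Mean = 1/λ = 90.9337 days.

90.9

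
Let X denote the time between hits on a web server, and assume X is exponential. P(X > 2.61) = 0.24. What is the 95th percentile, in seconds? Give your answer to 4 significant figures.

5.479

e^(−λ·2.61) = 0.24 ⇒ λ = −ln(0.24)/2.61 = 0.546788.
95th percentile: 1 − e^(−λt) = 0.95, t = −ln(0.05)/λ = 5.47878 seconds.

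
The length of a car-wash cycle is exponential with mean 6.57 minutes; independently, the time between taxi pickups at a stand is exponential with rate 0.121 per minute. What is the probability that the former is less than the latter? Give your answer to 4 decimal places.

0.5571

λ_1 = 1/6.57 = 0.152207, λ_2 = 0.121.
For independent exponentials, P(the former < the latter) = λ_1/(λ_1+λ_2) = 0.152207/0.273207 ≈ 0.5571.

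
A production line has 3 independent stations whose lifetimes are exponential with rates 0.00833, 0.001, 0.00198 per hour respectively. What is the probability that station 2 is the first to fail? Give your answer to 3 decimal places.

0.088

The time to first failure is exponential with rate Σλ = 0.00833 + 0.001 + 0.00198 = 0.01131.
P(station 2 first) = λ_2/Σλ = 0.001/0.01131 ≈ 0.088.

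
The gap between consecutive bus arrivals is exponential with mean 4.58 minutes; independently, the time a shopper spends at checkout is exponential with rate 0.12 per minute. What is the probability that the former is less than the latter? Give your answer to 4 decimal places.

λ_1 = 1/4.58 = 0.218341, λ_2 = 0.12.
For independent exponentials, P(the former < the latter) = λ_1/(λ_1+λ_2) = 0.218341/0.338341 ≈ 0.6453.

0.6453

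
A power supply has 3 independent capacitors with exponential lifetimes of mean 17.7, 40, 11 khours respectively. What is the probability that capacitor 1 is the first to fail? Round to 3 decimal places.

Rates: λ_i = 1/mean_i → 0.0564972, 0.025, 0.0909091; Σλ = 0.172406.
P(capacitor 1 first) = λ_1/Σλ = 0.0564972/0.172406 ≈ 0.328.

0.328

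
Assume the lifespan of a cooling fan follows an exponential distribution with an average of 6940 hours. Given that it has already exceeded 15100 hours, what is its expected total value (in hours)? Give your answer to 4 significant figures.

The rate is λ = 1/6940 = 0.000144092 per hour.
By memorylessness, E[X | X > 15100] = 15100 + 1/λ = 15100 + 6940 = 22040 hours.

22040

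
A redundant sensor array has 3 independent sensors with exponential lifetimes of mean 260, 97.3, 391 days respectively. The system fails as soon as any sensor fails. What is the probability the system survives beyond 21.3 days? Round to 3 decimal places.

0.701

The first failure time is exponential with rate Σλ_i = 1/260 + 1/97.3 + 1/391 = 0.0166812 per day.
P(min > 21.3) = e^(−0.0166812·21.3) = e^(−0.35531) ≈ 0.701.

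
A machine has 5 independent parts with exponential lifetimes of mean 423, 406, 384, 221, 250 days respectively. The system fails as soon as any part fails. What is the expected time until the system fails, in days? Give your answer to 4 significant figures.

62.67

The first failure time is exponential with rate Σλ_i = 1/423 + 1/406 + 1/384 + 1/221 + 1/250 = 0.0159562 per day.
E[min] = 1/Σλ = 1/0.0159562 = 62.6717 days.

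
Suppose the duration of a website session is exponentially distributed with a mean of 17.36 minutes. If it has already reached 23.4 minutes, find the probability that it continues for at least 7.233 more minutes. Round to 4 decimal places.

The rate is λ = 1/17.36 = 0.0576037 per minute.
P(X > s+t | X > s) = e^(−λ(s+t))/e^(−λs) = e^(−λt), independent of s = 23.4.
P(X > 7.233) = e^(−0.41665) ≈ 0.6593.

0.6593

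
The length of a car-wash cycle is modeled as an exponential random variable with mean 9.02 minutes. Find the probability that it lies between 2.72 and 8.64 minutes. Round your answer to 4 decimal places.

The rate is λ = 1/9.02 = 0.110865 per minute.
P(2.72 < X < 8.64) = e^(−λ·2.72) − e^(−λ·8.64) = 0.73967 − 0.38371 ≈ 0.3560.

0.3560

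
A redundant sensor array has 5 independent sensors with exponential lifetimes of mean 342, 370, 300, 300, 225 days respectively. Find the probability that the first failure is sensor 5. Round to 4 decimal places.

Rates: λ_i = 1/mean_i → 0.00292398, 0.0027027, 0.00333333, 0.00333333, 0.00444444; Σλ = 0.0167378.
P(sensor 5 first) = λ_5/Σλ = 0.00444444/0.0167378 ≈ 0.2655.

0.2655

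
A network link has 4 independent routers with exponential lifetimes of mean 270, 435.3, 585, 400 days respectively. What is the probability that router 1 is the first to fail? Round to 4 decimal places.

0.3627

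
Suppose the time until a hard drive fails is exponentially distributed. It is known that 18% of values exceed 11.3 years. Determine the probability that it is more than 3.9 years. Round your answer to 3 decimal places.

0.553

e^(−λ·11.3) = 0.18 ⇒ λ = −ln(0.18)/11.3 = 0.151752.
P(X > 3.9) = e^(−0.151752·3.9) = e^(−0.59183) ≈ 0.553.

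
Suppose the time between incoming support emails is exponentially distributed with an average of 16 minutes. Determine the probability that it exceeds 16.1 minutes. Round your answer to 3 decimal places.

The rate is λ = 1/16 = 0.0625 per minute.
P(X > 16.1) = e^(−λ·16.1) = e^(−1.0063) ≈ 0.366.

0.366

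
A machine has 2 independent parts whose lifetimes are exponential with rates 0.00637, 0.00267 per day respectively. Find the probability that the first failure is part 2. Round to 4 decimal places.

0.2954

The time to first failure is exponential with rate Σλ = 0.00637 + 0.00267 = 0.00904.
P(part 2 first) = λ_2/Σλ = 0.00267/0.00904 ≈ 0.2954.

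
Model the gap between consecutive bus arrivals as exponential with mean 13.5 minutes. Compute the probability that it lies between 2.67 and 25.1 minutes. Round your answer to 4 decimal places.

The rate is λ = 1/13.5 = 0.0740741 per minute.
P(2.67 < X < 25.1) = e^(−λ·2.67) − e^(−λ·25.1) = 0.82055 − 0.15579 ≈ 0.6648.

0.6648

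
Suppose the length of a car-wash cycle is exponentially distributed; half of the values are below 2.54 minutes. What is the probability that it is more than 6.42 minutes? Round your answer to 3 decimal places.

For an exponential, median = ln(2)/λ, so λ = ln 2 / 2.54 = 0.272893 per minute.
P(X > 6.42) = e^(−λ·6.42) = e^(−1.752) ≈ 0.173.

0.173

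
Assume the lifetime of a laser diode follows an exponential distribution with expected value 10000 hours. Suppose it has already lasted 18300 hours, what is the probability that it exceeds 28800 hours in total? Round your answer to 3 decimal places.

The rate is λ = 1/10000 = 0.0001 per hour.
By the memoryless property, P(X > 18300+10500 | X > 18300) = P(X > 10500).
P(X > 10500) = e^(−1.05) ≈ 0.350.

0.350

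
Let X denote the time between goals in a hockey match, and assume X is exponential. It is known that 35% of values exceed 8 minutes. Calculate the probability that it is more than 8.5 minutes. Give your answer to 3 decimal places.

e^(−λ·8) = 0.35 ⇒ λ = −ln(0.35)/8 = 0.131228.
P(X > 8.5) = e^(−0.131228·8.5) = e^(−1.1154) ≈ 0.328.

0.328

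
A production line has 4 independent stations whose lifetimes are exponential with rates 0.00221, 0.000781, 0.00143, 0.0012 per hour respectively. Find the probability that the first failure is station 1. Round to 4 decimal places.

0.3932

The time to first failure is exponential with rate Σλ = 0.00221 + 0.000781 + 0.00143 + 0.0012 = 0.005621.
P(station 1 first) = λ_1/Σλ = 0.00221/0.005621 ≈ 0.3932.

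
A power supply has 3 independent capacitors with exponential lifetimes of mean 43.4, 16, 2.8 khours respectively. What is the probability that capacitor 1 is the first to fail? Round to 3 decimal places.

0.052

Rates: λ_i = 1/mean_i → 0.0230415, 0.0625, 0.357143; Σλ = 0.442684.
P(capacitor 1 first) = λ_1/Σλ = 0.0230415/0.442684 ≈ 0.052.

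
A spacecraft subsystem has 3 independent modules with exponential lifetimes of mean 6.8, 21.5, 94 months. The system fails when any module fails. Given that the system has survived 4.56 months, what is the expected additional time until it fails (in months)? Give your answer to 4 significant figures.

4.897

First-failure rate Σλ = 1/6.8 + 1/21.5 + 1/94 = 0.204209.
By memorylessness the expected residual is 1/Σλ = 4.89695 months, regardless of the 4.56 already elapsed.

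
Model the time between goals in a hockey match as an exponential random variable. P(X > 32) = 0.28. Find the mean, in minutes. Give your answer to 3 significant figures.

e^(−λ·32) = 0.28 ⇒ λ = −ln(0.28)/32 = 0.0397802.
Mean = 1/λ = 25.1381 minutes.

25.1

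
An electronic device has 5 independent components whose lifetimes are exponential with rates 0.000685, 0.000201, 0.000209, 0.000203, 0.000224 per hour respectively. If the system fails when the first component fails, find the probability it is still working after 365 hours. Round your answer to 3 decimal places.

The time to first failure is exponential with rate Σλ = 0.000685 + 0.000201 + 0.000209 + 0.000203 + 0.000224 = 0.001522.
P(min > 365) = e^(−0.001522·365) = e^(−0.55553) ≈ 0.574.

0.574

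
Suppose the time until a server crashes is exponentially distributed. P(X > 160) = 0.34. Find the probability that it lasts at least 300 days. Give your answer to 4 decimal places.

e^(−λ·160) = 0.34 ⇒ λ = −ln(0.34)/160 = 0.00674256.
P(X > 300) = e^(−0.00674256·300) = e^(−2.0228) ≈ 0.1323.

0.1323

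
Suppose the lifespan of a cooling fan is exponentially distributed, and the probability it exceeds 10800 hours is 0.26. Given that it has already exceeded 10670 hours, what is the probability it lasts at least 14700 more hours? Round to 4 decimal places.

From e^(−λ·10800) = 0.26, λ = −ln(0.26)/10800 = 0.000124729.
Memoryless: P(X > 10670+14700 | X > 10670) = P(X > 14700) = e^(−0.000124729·14700) ≈ 0.1599.

0.1599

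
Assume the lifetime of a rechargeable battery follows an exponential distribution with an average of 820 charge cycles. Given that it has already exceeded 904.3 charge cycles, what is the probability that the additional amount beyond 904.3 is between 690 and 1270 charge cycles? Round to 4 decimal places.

The rate is λ = 1/820 = 0.00121951 per charge cycle.
Memoryless: the residual past 904.3 is again Exp(λ).
P(690 < residual < 1270) = e^(−λ·690) − e^(−λ·1270) = 0.43108 − 0.21251 ≈ 0.2186.

0.2186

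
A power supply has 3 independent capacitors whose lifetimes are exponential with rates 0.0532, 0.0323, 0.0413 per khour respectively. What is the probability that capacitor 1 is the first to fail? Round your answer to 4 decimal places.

The time to first failure is exponential with rate Σλ = 0.0532 + 0.0323 + 0.0413 = 0.1268.
P(capacitor 1 first) = λ_1/Σλ = 0.0532/0.1268 ≈ 0.4196.

0.4196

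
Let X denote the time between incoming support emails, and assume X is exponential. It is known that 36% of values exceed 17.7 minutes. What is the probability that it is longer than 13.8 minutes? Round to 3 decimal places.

0.451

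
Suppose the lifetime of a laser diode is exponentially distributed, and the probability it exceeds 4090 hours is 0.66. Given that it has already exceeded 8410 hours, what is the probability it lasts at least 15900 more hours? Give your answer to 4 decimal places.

From e^(−λ·4090) = 0.66, λ = −ln(0.66)/4090 = 0.000101593.
Memoryless: P(X > 8410+15900 | X > 8410) = P(X > 15900) = e^(−0.000101593·15900) ≈ 0.1988.

0.1988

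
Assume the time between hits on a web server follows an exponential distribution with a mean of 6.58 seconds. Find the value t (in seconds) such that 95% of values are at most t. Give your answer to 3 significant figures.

19.7

The rate is λ = 1/6.58 = 0.151976 per second.
Set 1 − e^(−λt) = 0.95, so t = −ln(0.05)/λ = 2.9957/0.151976 ≈ 19.7119 seconds.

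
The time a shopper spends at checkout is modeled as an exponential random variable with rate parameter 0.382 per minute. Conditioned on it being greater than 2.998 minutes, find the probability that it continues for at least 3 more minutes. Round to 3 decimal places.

0.318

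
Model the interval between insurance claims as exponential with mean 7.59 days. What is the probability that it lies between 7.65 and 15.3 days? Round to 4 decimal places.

0.2318

The rate is λ = 1/7.59 = 0.131752 per day.
P(7.65 < X < 15.3) = e^(−λ·7.65) − e^(−λ·15.3) = 0.36498 − 0.13321 ≈ 0.2318.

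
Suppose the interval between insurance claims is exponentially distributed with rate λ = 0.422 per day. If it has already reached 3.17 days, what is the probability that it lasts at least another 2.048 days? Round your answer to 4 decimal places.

0.4214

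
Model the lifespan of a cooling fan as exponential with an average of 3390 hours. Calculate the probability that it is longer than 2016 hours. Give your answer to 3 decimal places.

The rate is λ = 1/3390 = 0.000294985 per hour.
P(X > 2016) = e^(−λ·2016) = e^(−0.59469) ≈ 0.552.

0.552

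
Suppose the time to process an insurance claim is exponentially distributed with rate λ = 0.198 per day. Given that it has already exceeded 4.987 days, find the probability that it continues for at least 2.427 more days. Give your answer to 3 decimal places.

0.618

By the memoryless property, P(X > 4.987+2.427 | X > 4.987) = P(X > 2.427).
P(X > 2.427) = e^(−0.48055) ≈ 0.618.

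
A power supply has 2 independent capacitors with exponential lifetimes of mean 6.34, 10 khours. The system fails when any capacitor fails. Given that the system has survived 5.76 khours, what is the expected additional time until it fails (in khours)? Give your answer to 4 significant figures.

3.880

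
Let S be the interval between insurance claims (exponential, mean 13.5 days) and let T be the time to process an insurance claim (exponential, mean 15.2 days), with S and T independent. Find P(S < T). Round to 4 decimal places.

λ_1 = 1/13.5 = 0.0740741, λ_2 = 1/15.2 = 0.0657895.
For independent exponentials, P(S < T) = λ_1/(λ_1+λ_2) = 0.0740741/0.139864 ≈ 0.5296.

0.5296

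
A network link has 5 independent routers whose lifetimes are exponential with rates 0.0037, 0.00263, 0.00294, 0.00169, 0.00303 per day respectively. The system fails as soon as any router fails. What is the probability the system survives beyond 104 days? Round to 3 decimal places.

The time to first failure is exponential with rate Σλ = 0.0037 + 0.00263 + 0.00294 + 0.00169 + 0.00303 = 0.01399.
P(min > 104) = e^(−0.01399·104) = e^(−1.455) ≈ 0.233.

0.233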